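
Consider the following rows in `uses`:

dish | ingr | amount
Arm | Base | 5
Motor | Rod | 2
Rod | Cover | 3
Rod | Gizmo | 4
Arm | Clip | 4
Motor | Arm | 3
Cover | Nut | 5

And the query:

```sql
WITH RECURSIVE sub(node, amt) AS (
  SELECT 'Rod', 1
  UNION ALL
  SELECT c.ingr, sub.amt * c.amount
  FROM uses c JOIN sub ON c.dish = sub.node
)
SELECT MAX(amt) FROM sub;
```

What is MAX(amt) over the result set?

Base: (Rod, amt=1).
Iteration 1: components of {Rod} -> Cover = 1*3 = 3, Gizmo = 1*4 = 4.
Iteration 2: components of {Cover,Gizmo} -> Nut = 3*5 = 15.
Iteration 3: no further components; recursion stops.
amt values: 1, 3, 4, 15; the maximum is 15.

15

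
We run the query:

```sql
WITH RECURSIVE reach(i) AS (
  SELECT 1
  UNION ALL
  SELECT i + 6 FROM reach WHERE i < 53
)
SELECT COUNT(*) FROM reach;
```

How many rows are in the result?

10

Base: i=1.
Iteration 1: 1 < 53 holds -> i = 1 + 6 = 7.
Iteration 2: 7 < 53 holds -> i = 7 + 6 = 13.
Iteration 3: 13 < 53 holds -> i = 13 + 6 = 19.
Iteration 4: 19 < 53 holds -> i = 19 + 6 = 25.
Iteration 5: 25 < 53 holds -> i = 25 + 6 = 31.
Iteration 6: 31 < 53 holds -> i = 31 + 6 = 37.
Iteration 7: 37 < 53 holds -> i = 37 + 6 = 43.
Iteration 8: 43 < 53 holds -> i = 43 + 6 = 49.
Iteration 9: 49 < 53 holds -> i = 49 + 6 = 55.
Iteration 10: 55 < 53 fails; recursion stops.
Total rows emitted: 10.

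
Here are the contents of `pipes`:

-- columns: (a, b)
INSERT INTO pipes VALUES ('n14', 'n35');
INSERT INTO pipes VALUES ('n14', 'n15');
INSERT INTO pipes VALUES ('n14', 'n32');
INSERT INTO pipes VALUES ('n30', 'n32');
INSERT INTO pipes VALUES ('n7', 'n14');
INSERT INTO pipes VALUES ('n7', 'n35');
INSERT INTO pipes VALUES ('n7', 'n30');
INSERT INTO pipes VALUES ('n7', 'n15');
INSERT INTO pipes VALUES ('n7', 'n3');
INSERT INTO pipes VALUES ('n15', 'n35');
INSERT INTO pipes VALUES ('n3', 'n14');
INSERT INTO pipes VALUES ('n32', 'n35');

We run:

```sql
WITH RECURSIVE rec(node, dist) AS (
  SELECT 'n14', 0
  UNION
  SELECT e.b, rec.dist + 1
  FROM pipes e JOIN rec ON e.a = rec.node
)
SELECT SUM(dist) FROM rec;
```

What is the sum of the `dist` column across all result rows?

Base: (n14, dist=0).
Iteration 1: edges from {n14} -> (n15, dist=1), (n32, dist=1), (n35, dist=1).
Iteration 2: edges from {n15,n32,n35} -> (n35, dist=2). [UNION drops 1 duplicate row(s)]
Iteration 3: no outgoing edges from {n35}; recursion stops.
SUM(dist) = 0 + 1 + 1 + 1 + 2 = 5.

5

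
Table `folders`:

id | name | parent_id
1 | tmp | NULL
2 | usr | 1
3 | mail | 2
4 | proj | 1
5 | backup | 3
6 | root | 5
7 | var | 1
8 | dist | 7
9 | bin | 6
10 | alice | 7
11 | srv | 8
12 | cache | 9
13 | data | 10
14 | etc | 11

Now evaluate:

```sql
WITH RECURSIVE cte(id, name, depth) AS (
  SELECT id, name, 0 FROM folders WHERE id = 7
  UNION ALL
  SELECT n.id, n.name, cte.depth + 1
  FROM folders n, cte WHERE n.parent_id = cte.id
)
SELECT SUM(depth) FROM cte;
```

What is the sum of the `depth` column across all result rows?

Base: id=7 (var) at depth 0.
Iteration 1: rows with parent_id in {7} -> dist (id 8, depth 1), alice (id 10, depth 1).
Iteration 2: rows with parent_id in {8,10} -> srv (id 11, depth 2), data (id 13, depth 2).
Iteration 3: rows with parent_id in {11,13} -> etc (id 14, depth 3).
Iteration 4: no rows with parent_id in {14}; recursion stops.
SUM(depth) = 0 + 1 + 1 + 2 + 2 + 3 = 9.

9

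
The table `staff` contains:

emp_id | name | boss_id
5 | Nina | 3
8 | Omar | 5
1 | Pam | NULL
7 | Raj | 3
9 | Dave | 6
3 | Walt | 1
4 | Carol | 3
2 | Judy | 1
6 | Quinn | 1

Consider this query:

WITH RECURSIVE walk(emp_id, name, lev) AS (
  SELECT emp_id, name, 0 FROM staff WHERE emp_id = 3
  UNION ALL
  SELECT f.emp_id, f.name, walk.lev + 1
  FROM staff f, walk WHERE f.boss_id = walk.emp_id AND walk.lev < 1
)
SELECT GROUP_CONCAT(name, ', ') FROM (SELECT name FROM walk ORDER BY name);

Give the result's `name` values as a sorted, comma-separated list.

Carol, Nina, Raj, Walt

Base: emp_id=3 (Walt) at lev 0.
Iteration 1: rows with boss_id in {3} -> Carol (id 4, lev 1), Nina (id 5, lev 1), Raj (id 7, lev 1).
Iteration 2: lev < 1 fails for all current rows; recursion stops.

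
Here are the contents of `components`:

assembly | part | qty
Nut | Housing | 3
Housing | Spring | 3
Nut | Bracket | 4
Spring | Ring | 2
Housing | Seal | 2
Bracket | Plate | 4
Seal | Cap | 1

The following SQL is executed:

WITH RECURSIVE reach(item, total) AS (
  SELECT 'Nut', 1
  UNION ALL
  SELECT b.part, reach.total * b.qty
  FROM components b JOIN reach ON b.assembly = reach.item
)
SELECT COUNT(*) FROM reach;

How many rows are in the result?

8

Base: (Nut, total=1).
Iteration 1: components of {Nut} -> Bracket = 1*4 = 4, Housing = 1*3 = 3.
Iteration 2: components of {Bracket,Housing} -> Plate = 4*4 = 16, Seal = 3*2 = 6, Spring = 3*3 = 9.
Iteration 3: components of {Plate,Seal,Spring} -> Cap = 6*1 = 6, Ring = 9*2 = 18.
Iteration 4: no further components; recursion stops.
Total rows emitted: 8.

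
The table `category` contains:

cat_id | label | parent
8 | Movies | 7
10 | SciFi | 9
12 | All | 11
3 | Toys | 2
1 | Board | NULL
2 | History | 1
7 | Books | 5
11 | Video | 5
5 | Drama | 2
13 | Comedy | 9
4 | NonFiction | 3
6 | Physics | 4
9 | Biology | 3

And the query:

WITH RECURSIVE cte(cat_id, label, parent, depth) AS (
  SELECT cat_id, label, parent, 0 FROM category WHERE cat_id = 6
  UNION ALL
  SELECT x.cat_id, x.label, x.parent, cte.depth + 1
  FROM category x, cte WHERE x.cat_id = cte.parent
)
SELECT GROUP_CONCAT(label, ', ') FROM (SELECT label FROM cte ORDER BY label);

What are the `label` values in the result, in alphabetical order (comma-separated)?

Board, History, NonFiction, Physics, Toys

Base: cat_id=6 (Physics), parent=4, depth 0.
Iteration 1: join on cat_id=4 -> NonFiction (id 4, parent=3, depth 1).
Iteration 2: join on cat_id=3 -> Toys (id 3, parent=2, depth 2).
Iteration 3: join on cat_id=2 -> History (id 2, parent=1, depth 3).
Iteration 4: join on cat_id=1 -> Board (id 1, parent=NULL, depth 4).
Iteration 5: parent is NULL; no match; recursion stops.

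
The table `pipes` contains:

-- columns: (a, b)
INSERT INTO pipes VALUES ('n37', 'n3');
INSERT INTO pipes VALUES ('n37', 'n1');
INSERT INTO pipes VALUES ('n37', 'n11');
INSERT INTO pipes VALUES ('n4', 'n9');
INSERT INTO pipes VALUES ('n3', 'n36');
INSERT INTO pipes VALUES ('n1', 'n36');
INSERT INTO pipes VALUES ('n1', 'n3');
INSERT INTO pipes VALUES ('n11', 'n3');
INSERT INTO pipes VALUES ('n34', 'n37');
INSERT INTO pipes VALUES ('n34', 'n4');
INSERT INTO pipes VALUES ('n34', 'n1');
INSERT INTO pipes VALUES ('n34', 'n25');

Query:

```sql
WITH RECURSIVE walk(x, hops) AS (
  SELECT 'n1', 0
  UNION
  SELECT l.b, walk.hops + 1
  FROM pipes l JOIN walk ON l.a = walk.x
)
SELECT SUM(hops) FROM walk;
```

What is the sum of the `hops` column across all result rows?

Base: (n1, hops=0).
Iteration 1: edges from {n1} -> (n3, hops=1), (n36, hops=1).
Iteration 2: edges from {n3,n36} -> (n36, hops=2).
Iteration 3: no outgoing edges from {n36}; recursion stops.
SUM(hops) = 0 + 1 + 1 + 2 = 4.

4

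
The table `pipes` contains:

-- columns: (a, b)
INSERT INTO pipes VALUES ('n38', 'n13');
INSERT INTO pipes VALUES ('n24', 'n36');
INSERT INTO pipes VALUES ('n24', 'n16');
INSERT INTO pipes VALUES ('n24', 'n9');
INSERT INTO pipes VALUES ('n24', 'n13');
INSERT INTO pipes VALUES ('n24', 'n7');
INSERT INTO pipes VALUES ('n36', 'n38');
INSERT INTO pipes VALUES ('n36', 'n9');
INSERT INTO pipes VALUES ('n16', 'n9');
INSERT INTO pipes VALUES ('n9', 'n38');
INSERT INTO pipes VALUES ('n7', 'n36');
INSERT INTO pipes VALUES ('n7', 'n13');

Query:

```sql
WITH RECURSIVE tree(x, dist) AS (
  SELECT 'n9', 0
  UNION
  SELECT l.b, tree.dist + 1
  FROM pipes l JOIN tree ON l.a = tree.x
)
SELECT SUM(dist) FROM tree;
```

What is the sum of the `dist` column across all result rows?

3

Base: (n9, dist=0).
Iteration 1: edges from {n9} -> (n38, dist=1).
Iteration 2: edges from {n38} -> (n13, dist=2).
Iteration 3: no outgoing edges from {n13}; recursion stops.
SUM(dist) = 0 + 1 + 2 = 3.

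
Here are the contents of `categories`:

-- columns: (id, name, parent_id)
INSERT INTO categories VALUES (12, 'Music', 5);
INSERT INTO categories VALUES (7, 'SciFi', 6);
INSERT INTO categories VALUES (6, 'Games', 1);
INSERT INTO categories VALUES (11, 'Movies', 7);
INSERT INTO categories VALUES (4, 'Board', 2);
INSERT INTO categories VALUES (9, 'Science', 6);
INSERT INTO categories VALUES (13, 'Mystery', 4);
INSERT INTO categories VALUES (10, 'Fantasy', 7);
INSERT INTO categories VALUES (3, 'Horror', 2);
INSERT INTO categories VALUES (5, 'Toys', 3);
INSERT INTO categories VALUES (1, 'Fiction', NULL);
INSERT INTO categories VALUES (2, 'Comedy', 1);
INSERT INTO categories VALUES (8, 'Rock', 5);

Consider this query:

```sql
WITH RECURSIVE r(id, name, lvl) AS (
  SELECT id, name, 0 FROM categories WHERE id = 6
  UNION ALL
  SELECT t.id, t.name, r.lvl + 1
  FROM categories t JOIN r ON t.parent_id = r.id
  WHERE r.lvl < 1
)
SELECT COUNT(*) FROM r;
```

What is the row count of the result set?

3

Base: id=6 (Games) at lvl 0.
Iteration 1: rows with parent_id in {6} -> SciFi (id 7, lvl 1), Science (id 9, lvl 1).
Iteration 2: lvl < 1 fails for all current rows; recursion stops.
Total rows emitted: 3.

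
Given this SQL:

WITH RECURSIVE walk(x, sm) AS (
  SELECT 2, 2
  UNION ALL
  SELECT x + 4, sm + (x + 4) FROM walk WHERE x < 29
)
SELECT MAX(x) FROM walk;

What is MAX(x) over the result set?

Base: x=2, sm=2.
Iteration 1: 2 < 29 holds -> x = 2 + 4 = 6, sm = 2 + 6 = 8.
Iteration 2: 6 < 29 holds -> x = 6 + 4 = 10, sm = 8 + 10 = 18.
Iteration 3: 10 < 29 holds -> x = 10 + 4 = 14, sm = 18 + 14 = 32.
Iteration 4: 14 < 29 holds -> x = 14 + 4 = 18, sm = 32 + 18 = 50.
Iteration 5: 18 < 29 holds -> x = 18 + 4 = 22, sm = 50 + 22 = 72.
Iteration 6: 22 < 29 holds -> x = 22 + 4 = 26, sm = 72 + 26 = 98.
Iteration 7: 26 < 29 holds -> x = 26 + 4 = 30, sm = 98 + 30 = 128.
Iteration 8: 30 < 29 fails; recursion stops.
x values: 2, 6, 10, 14, 18, 22, 26, 30; the maximum is 30.

30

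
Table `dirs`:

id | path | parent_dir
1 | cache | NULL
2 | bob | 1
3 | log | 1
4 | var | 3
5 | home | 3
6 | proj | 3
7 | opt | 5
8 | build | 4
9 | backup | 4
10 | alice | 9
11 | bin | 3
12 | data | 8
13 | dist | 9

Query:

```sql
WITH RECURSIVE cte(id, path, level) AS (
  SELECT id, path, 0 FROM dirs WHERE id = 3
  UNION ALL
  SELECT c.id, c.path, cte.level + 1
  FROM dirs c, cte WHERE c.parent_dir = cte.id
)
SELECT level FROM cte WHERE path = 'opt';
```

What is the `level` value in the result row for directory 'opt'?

Base: id=3 (log) at level 0.
Iteration 1: rows with parent_dir in {3} -> var (id 4, level 1), home (id 5, level 1), proj (id 6, level 1), bin (id 11, level 1).
Iteration 2: rows with parent_dir in {4,5,6,11} -> opt (id 7, level 2), build (id 8, level 2), backup (id 9, level 2).
Iteration 3: rows with parent_dir in {7,8,9} -> alice (id 10, level 3), data (id 12, level 3), dist (id 13, level 3).
Iteration 4: no rows with parent_dir in {10,12,13}; recursion stops.

2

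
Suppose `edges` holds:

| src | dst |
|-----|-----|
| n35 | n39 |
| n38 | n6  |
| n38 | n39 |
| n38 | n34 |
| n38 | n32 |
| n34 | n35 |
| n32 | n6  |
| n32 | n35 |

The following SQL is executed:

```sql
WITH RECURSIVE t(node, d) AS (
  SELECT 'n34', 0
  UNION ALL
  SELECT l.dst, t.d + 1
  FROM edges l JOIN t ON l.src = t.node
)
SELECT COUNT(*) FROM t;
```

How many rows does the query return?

Base: (n34, d=0).
Iteration 1: edges from {n34} -> (n35, d=1).
Iteration 2: edges from {n35} -> (n39, d=2).
Iteration 3: no outgoing edges from {n39}; recursion stops.
Total rows emitted: 3.

3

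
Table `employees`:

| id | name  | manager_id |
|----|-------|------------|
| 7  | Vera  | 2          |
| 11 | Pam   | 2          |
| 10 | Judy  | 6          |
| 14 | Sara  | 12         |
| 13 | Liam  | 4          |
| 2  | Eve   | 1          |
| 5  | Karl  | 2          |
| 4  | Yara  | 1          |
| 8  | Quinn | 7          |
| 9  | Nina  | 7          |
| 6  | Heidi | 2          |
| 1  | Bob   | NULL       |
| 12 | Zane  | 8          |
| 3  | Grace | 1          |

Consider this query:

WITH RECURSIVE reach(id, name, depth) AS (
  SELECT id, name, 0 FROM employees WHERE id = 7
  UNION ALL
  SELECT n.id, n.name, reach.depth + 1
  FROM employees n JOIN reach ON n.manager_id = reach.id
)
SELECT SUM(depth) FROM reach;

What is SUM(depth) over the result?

7

Base: id=7 (Vera) at depth 0.
Iteration 1: rows with manager_id in {7} -> Quinn (id 8, depth 1), Nina (id 9, depth 1).
Iteration 2: rows with manager_id in {8,9} -> Zane (id 12, depth 2).
Iteration 3: rows with manager_id in {12} -> Sara (id 14, depth 3).
Iteration 4: no rows with manager_id in {14}; recursion stops.
SUM(depth) = 0 + 1 + 1 + 2 + 3 = 7.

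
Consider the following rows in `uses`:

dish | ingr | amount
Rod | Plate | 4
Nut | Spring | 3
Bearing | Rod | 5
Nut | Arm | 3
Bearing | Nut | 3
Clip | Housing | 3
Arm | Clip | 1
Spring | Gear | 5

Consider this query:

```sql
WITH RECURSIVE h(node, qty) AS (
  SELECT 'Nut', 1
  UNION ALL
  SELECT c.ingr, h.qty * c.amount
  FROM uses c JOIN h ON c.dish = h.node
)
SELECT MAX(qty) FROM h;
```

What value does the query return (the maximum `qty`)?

15

Base: (Nut, qty=1).
Iteration 1: components of {Nut} -> Arm = 1*3 = 3, Spring = 1*3 = 3.
Iteration 2: components of {Arm,Spring} -> Clip = 3*1 = 3, Gear = 3*5 = 15.
Iteration 3: components of {Clip,Gear} -> Housing = 3*3 = 9.
Iteration 4: no further components; recursion stops.
qty values: 1, 3, 3, 3, 15, 9; the maximum is 15.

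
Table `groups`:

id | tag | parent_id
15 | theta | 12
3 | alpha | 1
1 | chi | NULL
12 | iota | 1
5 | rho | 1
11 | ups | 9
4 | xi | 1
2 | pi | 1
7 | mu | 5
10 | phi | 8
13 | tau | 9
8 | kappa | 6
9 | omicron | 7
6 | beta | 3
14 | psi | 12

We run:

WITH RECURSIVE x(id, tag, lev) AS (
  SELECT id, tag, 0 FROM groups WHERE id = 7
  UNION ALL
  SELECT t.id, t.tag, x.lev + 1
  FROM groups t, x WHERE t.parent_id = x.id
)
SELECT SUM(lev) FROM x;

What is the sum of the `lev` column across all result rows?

5

Base: id=7 (mu) at lev 0.
Iteration 1: rows with parent_id in {7} -> omicron (id 9, lev 1).
Iteration 2: rows with parent_id in {9} -> ups (id 11, lev 2), tau (id 13, lev 2).
Iteration 3: no rows with parent_id in {11,13}; recursion stops.
SUM(lev) = 0 + 1 + 2 + 2 = 5.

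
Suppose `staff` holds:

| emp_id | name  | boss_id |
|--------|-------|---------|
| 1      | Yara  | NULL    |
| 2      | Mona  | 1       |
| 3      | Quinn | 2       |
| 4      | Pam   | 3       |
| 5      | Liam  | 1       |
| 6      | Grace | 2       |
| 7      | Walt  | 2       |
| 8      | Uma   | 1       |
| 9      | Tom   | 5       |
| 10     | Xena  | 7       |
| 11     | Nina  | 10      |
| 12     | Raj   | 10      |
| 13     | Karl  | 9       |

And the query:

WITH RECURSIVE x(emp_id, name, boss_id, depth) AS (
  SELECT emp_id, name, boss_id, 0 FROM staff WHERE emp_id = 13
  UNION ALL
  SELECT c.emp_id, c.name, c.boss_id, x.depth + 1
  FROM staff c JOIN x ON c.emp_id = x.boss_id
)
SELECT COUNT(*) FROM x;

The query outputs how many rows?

4

Base: emp_id=13 (Karl), boss_id=9, depth 0.
Iteration 1: join on emp_id=9 -> Tom (id 9, boss_id=5, depth 1).
Iteration 2: join on emp_id=5 -> Liam (id 5, boss_id=1, depth 2).
Iteration 3: join on emp_id=1 -> Yara (id 1, boss_id=NULL, depth 3).
Iteration 4: boss_id is NULL; no match; recursion stops.
Total rows emitted: 4.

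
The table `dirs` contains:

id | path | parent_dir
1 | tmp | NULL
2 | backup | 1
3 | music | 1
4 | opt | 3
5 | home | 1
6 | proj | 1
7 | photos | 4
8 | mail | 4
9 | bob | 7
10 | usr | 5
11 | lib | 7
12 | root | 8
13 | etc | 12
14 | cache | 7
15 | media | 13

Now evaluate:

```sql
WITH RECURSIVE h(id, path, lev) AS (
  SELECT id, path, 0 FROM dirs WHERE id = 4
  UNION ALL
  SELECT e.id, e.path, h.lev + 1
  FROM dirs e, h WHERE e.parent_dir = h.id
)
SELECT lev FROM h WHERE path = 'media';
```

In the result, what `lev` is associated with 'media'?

Base: id=4 (opt) at lev 0.
Iteration 1: rows with parent_dir in {4} -> photos (id 7, lev 1), mail (id 8, lev 1).
Iteration 2: rows with parent_dir in {7,8} -> bob (id 9, lev 2), lib (id 11, lev 2), root (id 12, lev 2), cache (id 14, lev 2).
Iteration 3: rows with parent_dir in {9,11,12,14} -> etc (id 13, lev 3).
Iteration 4: rows with parent_dir in {13} -> media (id 15, lev 4).
Iteration 5: no rows with parent_dir in {15}; recursion stops.

4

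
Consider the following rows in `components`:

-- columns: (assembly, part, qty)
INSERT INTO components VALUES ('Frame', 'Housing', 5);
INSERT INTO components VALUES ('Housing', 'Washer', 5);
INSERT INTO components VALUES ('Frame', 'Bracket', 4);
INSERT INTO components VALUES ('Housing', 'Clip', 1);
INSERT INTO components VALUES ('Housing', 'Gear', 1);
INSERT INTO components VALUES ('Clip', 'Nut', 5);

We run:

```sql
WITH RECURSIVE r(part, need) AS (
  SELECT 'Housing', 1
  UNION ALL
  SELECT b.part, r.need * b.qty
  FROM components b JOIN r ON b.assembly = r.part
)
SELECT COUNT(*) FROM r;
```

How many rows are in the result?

5

Base: (Housing, need=1).
Iteration 1: components of {Housing} -> Clip = 1*1 = 1, Gear = 1*1 = 1, Washer = 1*5 = 5.
Iteration 2: components of {Clip,Gear,Washer} -> Nut = 1*5 = 5.
Iteration 3: no further components; recursion stops.
Total rows emitted: 5.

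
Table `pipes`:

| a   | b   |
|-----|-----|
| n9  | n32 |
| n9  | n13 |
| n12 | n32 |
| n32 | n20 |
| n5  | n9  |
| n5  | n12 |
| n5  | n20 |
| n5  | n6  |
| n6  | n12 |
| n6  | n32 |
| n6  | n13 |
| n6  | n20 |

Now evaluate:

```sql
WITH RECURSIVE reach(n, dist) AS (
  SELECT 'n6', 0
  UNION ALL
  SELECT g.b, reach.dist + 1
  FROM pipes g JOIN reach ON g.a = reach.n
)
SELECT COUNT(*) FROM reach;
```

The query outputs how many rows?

8

Base: (n6, dist=0).
Iteration 1: edges from {n6} -> (n12, dist=1), (n13, dist=1), (n20, dist=1), (n32, dist=1).
Iteration 2: edges from {n12,n13,n20,n32} -> (n20, dist=2), (n32, dist=2).
Iteration 3: edges from {n20,n32} -> (n20, dist=3).
Iteration 4: no outgoing edges from {n20}; recursion stops.
Total rows emitted: 8.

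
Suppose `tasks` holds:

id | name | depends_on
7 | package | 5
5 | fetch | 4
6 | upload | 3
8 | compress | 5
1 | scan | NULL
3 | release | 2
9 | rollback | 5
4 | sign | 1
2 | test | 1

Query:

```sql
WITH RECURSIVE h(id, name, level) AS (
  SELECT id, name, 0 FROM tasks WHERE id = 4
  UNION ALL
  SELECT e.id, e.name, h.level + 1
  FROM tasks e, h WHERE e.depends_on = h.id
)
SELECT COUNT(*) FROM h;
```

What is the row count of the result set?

5

Base: id=4 (sign) at level 0.
Iteration 1: rows with depends_on in {4} -> fetch (id 5, level 1).
Iteration 2: rows with depends_on in {5} -> package (id 7, level 2), compress (id 8, level 2), rollback (id 9, level 2).
Iteration 3: no rows with depends_on in {7,8,9}; recursion stops.
Total rows emitted: 5.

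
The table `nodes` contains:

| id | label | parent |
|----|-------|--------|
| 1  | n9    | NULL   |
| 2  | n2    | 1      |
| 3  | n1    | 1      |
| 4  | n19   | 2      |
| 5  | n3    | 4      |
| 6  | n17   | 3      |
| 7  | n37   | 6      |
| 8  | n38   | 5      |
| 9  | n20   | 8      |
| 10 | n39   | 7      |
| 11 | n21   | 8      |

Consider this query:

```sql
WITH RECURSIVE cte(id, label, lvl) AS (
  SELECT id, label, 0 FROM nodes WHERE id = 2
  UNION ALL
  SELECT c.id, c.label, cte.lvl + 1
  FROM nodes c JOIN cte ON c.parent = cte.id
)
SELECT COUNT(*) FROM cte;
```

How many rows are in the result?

6

Base: id=2 (n2) at lvl 0.
Iteration 1: rows with parent in {2} -> n19 (id 4, lvl 1).
Iteration 2: rows with parent in {4} -> n3 (id 5, lvl 2).
Iteration 3: rows with parent in {5} -> n38 (id 8, lvl 3).
Iteration 4: rows with parent in {8} -> n20 (id 9, lvl 4), n21 (id 11, lvl 4).
Iteration 5: no rows with parent in {9,11}; recursion stops.
Total rows emitted: 6.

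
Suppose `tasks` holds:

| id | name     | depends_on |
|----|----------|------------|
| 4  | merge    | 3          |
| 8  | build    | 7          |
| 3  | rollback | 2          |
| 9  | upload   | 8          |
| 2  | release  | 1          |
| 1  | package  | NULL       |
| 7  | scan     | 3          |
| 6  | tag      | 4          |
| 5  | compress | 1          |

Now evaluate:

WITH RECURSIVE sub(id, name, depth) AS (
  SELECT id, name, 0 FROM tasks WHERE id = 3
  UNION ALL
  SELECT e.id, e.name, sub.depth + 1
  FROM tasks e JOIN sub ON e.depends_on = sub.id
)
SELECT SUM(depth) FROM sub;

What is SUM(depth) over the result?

Base: id=3 (rollback) at depth 0.
Iteration 1: rows with depends_on in {3} -> merge (id 4, depth 1), scan (id 7, depth 1).
Iteration 2: rows with depends_on in {4,7} -> tag (id 6, depth 2), build (id 8, depth 2).
Iteration 3: rows with depends_on in {6,8} -> upload (id 9, depth 3).
Iteration 4: no rows with depends_on in {9}; recursion stops.
SUM(depth) = 0 + 1 + 1 + 2 + 2 + 3 = 9.

9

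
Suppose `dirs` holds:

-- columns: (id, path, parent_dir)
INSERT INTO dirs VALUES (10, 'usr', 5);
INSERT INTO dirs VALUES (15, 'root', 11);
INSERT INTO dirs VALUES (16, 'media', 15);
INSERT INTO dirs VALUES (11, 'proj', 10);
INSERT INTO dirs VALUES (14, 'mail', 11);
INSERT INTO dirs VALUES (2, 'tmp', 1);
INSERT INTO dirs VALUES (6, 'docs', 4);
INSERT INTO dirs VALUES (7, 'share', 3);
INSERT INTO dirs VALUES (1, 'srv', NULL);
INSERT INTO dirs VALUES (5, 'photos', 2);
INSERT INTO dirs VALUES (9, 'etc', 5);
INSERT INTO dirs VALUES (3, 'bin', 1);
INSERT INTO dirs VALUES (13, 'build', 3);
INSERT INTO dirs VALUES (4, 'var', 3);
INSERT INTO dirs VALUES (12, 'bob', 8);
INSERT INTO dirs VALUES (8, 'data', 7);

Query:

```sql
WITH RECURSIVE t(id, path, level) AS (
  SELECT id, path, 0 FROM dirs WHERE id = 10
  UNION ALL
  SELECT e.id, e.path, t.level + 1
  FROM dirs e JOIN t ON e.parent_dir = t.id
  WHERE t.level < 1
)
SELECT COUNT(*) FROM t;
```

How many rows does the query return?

2

Base: id=10 (usr) at level 0.
Iteration 1: rows with parent_dir in {10} -> proj (id 11, level 1).
Iteration 2: level < 1 fails for all current rows; recursion stops.
Total rows emitted: 2.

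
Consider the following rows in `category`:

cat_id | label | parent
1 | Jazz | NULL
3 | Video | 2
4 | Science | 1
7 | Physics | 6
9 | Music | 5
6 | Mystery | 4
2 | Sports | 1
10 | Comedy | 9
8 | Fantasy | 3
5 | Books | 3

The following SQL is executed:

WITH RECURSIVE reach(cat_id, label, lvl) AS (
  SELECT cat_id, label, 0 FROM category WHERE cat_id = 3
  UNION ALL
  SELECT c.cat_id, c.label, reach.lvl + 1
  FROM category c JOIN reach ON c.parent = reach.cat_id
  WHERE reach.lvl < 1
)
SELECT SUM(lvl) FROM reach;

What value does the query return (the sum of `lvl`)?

Base: cat_id=3 (Video) at lvl 0.
Iteration 1: rows with parent in {3} -> Books (id 5, lvl 1), Fantasy (id 8, lvl 1).
Iteration 2: lvl < 1 fails for all current rows; recursion stops.
SUM(lvl) = 0 + 1 + 1 = 2.

2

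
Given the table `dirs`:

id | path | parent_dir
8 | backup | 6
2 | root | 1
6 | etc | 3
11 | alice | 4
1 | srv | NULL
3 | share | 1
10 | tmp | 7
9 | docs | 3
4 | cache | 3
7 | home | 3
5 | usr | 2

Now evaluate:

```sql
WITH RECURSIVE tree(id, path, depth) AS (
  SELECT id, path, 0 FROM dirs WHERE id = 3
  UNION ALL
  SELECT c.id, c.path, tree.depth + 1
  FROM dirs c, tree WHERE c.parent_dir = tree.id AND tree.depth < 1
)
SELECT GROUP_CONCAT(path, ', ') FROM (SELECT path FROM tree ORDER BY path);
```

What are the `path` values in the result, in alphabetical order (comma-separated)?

cache, docs, etc, home, share

Base: id=3 (share) at depth 0.
Iteration 1: rows with parent_dir in {3} -> cache (id 4, depth 1), etc (id 6, depth 1), home (id 7, depth 1), docs (id 9, depth 1).
Iteration 2: depth < 1 fails for all current rows; recursion stops.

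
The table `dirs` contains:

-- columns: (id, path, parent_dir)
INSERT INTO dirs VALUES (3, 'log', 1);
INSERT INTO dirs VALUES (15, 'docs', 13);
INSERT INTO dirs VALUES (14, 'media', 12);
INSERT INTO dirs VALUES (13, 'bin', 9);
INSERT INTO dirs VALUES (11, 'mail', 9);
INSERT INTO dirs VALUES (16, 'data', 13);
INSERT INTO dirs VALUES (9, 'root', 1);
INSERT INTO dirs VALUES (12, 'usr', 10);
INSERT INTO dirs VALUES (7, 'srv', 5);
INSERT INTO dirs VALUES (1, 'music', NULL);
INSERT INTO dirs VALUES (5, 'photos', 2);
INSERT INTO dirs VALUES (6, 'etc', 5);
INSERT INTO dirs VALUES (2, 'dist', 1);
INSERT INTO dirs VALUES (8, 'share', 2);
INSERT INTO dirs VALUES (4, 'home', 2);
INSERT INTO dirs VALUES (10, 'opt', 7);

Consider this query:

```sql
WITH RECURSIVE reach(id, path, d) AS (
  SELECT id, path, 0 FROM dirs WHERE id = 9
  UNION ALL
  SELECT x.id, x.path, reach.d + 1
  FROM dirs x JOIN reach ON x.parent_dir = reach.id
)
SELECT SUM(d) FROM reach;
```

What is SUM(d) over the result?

Base: id=9 (root) at d 0.
Iteration 1: rows with parent_dir in {9} -> mail (id 11, d 1), bin (id 13, d 1).
Iteration 2: rows with parent_dir in {11,13} -> docs (id 15, d 2), data (id 16, d 2).
Iteration 3: no rows with parent_dir in {15,16}; recursion stops.
SUM(d) = 0 + 1 + 1 + 2 + 2 = 6.

6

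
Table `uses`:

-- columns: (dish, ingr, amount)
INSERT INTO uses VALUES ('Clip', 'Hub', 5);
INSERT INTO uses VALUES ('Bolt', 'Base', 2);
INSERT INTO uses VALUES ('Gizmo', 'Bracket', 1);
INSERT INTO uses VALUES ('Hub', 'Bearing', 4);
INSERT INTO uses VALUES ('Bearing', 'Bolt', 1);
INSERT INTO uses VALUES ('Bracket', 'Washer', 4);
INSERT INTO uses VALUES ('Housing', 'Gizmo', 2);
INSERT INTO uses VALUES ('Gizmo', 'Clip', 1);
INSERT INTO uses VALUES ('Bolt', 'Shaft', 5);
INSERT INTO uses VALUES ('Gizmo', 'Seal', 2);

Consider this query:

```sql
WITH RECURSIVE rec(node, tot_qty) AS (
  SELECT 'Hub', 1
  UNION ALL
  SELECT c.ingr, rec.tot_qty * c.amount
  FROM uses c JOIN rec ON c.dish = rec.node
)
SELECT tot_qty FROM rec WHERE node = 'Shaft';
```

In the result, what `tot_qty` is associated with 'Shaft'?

20

Base: (Hub, tot_qty=1).
Iteration 1: components of {Hub} -> Bearing = 1*4 = 4.
Iteration 2: components of {Bearing} -> Bolt = 4*1 = 4.
Iteration 3: components of {Bolt} -> Base = 4*2 = 8, Shaft = 4*5 = 20.
Iteration 4: no further components; recursion stops.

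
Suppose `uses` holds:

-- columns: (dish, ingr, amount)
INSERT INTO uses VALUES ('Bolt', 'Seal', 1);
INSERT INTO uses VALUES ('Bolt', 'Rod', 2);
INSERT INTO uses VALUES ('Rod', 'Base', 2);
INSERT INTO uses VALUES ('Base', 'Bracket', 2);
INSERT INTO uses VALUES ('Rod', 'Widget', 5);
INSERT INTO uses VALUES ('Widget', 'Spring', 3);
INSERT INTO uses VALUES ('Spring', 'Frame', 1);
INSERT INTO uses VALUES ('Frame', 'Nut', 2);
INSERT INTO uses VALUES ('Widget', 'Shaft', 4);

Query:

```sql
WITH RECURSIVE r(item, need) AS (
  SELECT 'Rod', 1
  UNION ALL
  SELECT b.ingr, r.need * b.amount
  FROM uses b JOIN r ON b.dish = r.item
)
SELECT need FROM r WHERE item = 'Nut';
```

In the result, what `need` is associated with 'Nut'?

Base: (Rod, need=1).
Iteration 1: components of {Rod} -> Base = 1*2 = 2, Widget = 1*5 = 5.
Iteration 2: components of {Base,Widget} -> Bracket = 2*2 = 4, Shaft = 5*4 = 20, Spring = 5*3 = 15.
Iteration 3: components of {Bracket,Shaft,Spring} -> Frame = 15*1 = 15.
Iteration 4: components of {Frame} -> Nut = 15*2 = 30.
Iteration 5: no further components; recursion stops.

30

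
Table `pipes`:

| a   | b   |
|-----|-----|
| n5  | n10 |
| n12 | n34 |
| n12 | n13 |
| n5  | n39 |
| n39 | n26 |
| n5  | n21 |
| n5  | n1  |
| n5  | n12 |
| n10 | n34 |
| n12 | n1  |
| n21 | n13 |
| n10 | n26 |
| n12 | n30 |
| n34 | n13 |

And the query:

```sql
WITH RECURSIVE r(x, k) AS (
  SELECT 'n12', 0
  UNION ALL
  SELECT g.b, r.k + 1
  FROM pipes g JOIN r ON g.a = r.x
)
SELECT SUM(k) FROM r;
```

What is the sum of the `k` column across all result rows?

Base: (n12, k=0).
Iteration 1: edges from {n12} -> (n1, k=1), (n13, k=1), (n30, k=1), (n34, k=1).
Iteration 2: edges from {n1,n13,n30,n34} -> (n13, k=2).
Iteration 3: no outgoing edges from {n13}; recursion stops.
SUM(k) = 0 + 1 + 1 + 1 + 1 + 2 = 6.

6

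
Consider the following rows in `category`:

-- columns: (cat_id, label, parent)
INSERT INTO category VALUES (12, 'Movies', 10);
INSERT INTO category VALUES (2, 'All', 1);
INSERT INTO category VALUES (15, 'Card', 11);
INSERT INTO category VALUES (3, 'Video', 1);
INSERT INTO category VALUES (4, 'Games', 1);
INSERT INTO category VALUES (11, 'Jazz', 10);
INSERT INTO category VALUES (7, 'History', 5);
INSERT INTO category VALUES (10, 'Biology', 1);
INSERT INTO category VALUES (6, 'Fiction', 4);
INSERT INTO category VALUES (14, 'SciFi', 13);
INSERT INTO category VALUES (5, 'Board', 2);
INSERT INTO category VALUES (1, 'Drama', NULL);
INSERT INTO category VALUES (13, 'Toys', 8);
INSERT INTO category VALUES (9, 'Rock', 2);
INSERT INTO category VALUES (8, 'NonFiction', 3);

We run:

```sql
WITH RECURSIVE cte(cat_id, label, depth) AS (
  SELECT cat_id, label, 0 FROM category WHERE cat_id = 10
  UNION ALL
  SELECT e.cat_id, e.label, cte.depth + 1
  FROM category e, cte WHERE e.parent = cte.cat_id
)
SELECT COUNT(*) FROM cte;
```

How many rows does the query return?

4

Base: cat_id=10 (Biology) at depth 0.
Iteration 1: rows with parent in {10} -> Jazz (id 11, depth 1), Movies (id 12, depth 1).
Iteration 2: rows with parent in {11,12} -> Card (id 15, depth 2).
Iteration 3: no rows with parent in {15}; recursion stops.
Total rows emitted: 4.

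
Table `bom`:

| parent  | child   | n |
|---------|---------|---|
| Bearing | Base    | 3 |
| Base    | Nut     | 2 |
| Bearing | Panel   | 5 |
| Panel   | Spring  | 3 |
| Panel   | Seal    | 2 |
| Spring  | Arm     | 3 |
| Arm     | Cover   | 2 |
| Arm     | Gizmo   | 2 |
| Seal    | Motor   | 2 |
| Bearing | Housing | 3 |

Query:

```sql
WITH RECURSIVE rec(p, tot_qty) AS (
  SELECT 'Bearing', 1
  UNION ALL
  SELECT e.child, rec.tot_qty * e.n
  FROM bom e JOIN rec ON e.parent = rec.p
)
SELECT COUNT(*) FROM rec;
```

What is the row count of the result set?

Base: (Bearing, tot_qty=1).
Iteration 1: components of {Bearing} -> Base = 1*3 = 3, Housing = 1*3 = 3, Panel = 1*5 = 5.
Iteration 2: components of {Base,Housing,Panel} -> Nut = 3*2 = 6, Seal = 5*2 = 10, Spring = 5*3 = 15.
Iteration 3: components of {Nut,Seal,Spring} -> Arm = 15*3 = 45, Motor = 10*2 = 20.
Iteration 4: components of {Arm,Motor} -> Cover = 45*2 = 90, Gizmo = 45*2 = 90.
Iteration 5: no further components; recursion stops.
Total rows emitted: 11.

11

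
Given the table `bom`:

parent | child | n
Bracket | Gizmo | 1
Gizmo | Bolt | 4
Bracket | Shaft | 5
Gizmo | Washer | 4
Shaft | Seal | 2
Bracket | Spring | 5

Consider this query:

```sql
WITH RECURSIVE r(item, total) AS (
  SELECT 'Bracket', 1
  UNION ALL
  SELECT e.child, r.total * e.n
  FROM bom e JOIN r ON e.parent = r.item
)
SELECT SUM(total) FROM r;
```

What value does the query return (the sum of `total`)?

Base: (Bracket, total=1).
Iteration 1: components of {Bracket} -> Gizmo = 1*1 = 1, Shaft = 1*5 = 5, Spring = 1*5 = 5.
Iteration 2: components of {Gizmo,Shaft,Spring} -> Bolt = 1*4 = 4, Seal = 5*2 = 10, Washer = 1*4 = 4.
Iteration 3: no further components; recursion stops.
SUM(total) = 1 + 5 + 1 + 5 + 4 + 4 + 10 = 30.

30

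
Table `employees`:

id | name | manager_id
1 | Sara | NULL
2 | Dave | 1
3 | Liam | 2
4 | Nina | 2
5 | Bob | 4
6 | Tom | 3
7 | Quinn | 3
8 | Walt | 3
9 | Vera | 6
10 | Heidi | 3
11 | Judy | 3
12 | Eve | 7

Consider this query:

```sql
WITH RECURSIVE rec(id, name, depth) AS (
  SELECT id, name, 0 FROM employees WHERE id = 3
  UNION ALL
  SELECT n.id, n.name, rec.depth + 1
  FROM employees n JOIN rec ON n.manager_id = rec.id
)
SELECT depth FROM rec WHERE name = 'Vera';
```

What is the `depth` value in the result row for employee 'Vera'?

2

Base: id=3 (Liam) at depth 0.
Iteration 1: rows with manager_id in {3} -> Tom (id 6, depth 1), Quinn (id 7, depth 1), Walt (id 8, depth 1), Heidi (id 10, depth 1), Judy (id 11, depth 1).
Iteration 2: rows with manager_id in {6,7,8,10,11} -> Vera (id 9, depth 2), Eve (id 12, depth 2).
Iteration 3: no rows with manager_id in {9,12}; recursion stops.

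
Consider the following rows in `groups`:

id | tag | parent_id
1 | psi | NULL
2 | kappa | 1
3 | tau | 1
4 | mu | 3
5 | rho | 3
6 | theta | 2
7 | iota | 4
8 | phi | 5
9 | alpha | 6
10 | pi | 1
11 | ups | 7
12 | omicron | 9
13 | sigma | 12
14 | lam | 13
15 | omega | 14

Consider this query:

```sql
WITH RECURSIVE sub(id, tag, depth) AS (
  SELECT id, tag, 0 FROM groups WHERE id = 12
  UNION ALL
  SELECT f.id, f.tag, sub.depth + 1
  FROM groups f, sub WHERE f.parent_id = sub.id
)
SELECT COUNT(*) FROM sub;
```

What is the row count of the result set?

4

Base: id=12 (omicron) at depth 0.
Iteration 1: rows with parent_id in {12} -> sigma (id 13, depth 1).
Iteration 2: rows with parent_id in {13} -> lam (id 14, depth 2).
Iteration 3: rows with parent_id in {14} -> omega (id 15, depth 3).
Iteration 4: no rows with parent_id in {15}; recursion stops.
Total rows emitted: 4.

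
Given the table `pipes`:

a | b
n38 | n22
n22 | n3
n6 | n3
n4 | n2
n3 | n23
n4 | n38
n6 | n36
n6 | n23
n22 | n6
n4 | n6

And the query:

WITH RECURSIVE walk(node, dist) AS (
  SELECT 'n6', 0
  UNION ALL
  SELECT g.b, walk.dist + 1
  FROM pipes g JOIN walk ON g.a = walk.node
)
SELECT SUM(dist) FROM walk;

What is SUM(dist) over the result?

Base: (n6, dist=0).
Iteration 1: edges from {n6} -> (n23, dist=1), (n3, dist=1), (n36, dist=1).
Iteration 2: edges from {n23,n3,n36} -> (n23, dist=2).
Iteration 3: no outgoing edges from {n23}; recursion stops.
SUM(dist) = 0 + 1 + 1 + 1 + 2 = 5.

5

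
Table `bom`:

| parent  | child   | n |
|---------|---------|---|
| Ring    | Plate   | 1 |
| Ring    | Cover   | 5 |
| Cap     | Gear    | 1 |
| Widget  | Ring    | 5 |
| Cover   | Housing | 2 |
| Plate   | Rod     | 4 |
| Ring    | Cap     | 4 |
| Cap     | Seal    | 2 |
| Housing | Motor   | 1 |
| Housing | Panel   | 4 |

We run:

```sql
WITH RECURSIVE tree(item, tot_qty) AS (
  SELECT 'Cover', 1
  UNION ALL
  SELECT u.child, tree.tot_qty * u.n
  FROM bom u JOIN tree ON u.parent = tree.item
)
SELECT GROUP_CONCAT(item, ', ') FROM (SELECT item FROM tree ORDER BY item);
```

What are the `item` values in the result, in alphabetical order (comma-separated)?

Base: (Cover, tot_qty=1).
Iteration 1: components of {Cover} -> Housing = 1*2 = 2.
Iteration 2: components of {Housing} -> Motor = 2*1 = 2, Panel = 2*4 = 8.
Iteration 3: no further components; recursion stops.

Cover, Housing, Motor, Panel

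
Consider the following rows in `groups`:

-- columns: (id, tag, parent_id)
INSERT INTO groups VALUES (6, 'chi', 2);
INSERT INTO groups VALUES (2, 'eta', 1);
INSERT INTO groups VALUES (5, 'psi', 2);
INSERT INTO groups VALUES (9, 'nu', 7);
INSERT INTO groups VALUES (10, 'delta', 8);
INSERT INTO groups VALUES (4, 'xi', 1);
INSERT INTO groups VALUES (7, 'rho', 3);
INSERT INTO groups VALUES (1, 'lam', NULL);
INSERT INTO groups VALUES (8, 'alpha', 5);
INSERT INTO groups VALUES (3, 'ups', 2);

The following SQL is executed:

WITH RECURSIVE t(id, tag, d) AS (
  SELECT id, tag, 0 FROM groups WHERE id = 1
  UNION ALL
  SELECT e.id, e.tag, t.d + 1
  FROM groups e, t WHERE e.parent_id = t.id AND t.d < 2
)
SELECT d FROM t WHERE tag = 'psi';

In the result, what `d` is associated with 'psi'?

Base: id=1 (lam) at d 0.
Iteration 1: rows with parent_id in {1} -> eta (id 2, d 1), xi (id 4, d 1).
Iteration 2: rows with parent_id in {2,4} -> ups (id 3, d 2), psi (id 5, d 2), chi (id 6, d 2).
Iteration 3: d < 2 fails for all current rows; recursion stops.

2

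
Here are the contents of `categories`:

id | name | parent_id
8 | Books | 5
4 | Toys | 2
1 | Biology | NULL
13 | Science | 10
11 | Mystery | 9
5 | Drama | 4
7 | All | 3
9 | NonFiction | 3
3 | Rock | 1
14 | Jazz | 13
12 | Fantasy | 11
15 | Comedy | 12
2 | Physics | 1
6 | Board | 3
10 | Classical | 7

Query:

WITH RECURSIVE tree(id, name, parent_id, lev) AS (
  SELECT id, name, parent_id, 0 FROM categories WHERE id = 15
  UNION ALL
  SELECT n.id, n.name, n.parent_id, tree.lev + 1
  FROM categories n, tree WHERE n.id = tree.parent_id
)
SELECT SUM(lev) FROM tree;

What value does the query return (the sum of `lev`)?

15

Base: id=15 (Comedy), parent_id=12, lev 0.
Iteration 1: join on id=12 -> Fantasy (id 12, parent_id=11, lev 1).
Iteration 2: join on id=11 -> Mystery (id 11, parent_id=9, lev 2).
Iteration 3: join on id=9 -> NonFiction (id 9, parent_id=3, lev 3).
Iteration 4: join on id=3 -> Rock (id 3, parent_id=1, lev 4).
Iteration 5: join on id=1 -> Biology (id 1, parent_id=NULL, lev 5).
Iteration 6: parent_id is NULL; no match; recursion stops.
SUM(lev) = 0 + 1 + 2 + 3 + 4 + 5 = 15.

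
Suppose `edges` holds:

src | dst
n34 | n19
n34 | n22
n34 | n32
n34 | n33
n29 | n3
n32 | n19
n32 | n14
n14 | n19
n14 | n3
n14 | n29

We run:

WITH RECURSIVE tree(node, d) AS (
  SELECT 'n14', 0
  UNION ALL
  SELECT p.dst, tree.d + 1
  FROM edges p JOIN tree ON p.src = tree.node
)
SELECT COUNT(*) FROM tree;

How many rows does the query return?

5

Base: (n14, d=0).
Iteration 1: edges from {n14} -> (n19, d=1), (n29, d=1), (n3, d=1).
Iteration 2: edges from {n19,n29,n3} -> (n3, d=2).
Iteration 3: no outgoing edges from {n3}; recursion stops.
Total rows emitted: 5.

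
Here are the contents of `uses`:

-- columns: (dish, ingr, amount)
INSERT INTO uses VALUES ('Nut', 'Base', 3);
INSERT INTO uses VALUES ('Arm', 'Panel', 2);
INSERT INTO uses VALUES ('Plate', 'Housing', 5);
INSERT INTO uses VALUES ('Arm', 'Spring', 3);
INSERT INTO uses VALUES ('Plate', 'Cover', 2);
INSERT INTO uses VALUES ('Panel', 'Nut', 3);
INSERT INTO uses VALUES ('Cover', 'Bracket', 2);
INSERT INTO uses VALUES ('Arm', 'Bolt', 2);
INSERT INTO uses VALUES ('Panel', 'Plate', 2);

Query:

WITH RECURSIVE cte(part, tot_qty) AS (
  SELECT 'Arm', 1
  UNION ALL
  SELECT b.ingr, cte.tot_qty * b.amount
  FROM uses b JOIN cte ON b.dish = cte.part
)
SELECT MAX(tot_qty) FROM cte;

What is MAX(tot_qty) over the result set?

Base: (Arm, tot_qty=1).
Iteration 1: components of {Arm} -> Bolt = 1*2 = 2, Panel = 1*2 = 2, Spring = 1*3 = 3.
Iteration 2: components of {Bolt,Panel,Spring} -> Nut = 2*3 = 6, Plate = 2*2 = 4.
Iteration 3: components of {Nut,Plate} -> Base = 6*3 = 18, Cover = 4*2 = 8, Housing = 4*5 = 20.
Iteration 4: components of {Base,Cover,Housing} -> Bracket = 8*2 = 16.
Iteration 5: no further components; recursion stops.
tot_qty values: 1, 3, 2, 2, 4, 6, 8, 20, 18, 16; the maximum is 20.

20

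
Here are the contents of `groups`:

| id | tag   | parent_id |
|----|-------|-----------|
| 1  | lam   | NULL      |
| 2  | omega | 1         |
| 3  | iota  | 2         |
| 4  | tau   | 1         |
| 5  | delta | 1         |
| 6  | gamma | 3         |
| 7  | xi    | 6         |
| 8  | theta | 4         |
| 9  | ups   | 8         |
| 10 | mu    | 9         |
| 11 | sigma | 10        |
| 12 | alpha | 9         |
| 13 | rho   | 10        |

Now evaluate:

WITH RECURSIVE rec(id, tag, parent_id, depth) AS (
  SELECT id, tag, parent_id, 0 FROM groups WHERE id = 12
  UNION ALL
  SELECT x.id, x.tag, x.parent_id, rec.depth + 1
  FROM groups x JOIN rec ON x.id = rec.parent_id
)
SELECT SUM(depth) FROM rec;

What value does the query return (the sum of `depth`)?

Base: id=12 (alpha), parent_id=9, depth 0.
Iteration 1: join on id=9 -> ups (id 9, parent_id=8, depth 1).
Iteration 2: join on id=8 -> theta (id 8, parent_id=4, depth 2).
Iteration 3: join on id=4 -> tau (id 4, parent_id=1, depth 3).
Iteration 4: join on id=1 -> lam (id 1, parent_id=NULL, depth 4).
Iteration 5: parent_id is NULL; no match; recursion stops.
SUM(depth) = 0 + 1 + 2 + 3 + 4 = 10.

10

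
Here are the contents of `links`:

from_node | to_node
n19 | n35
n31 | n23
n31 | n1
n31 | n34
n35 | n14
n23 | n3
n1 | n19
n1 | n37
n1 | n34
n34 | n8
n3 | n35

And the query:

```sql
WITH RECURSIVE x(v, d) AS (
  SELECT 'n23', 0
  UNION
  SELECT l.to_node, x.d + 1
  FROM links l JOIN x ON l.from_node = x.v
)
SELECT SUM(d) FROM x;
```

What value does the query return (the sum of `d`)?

6

Base: (n23, d=0).
Iteration 1: edges from {n23} -> (n3, d=1).
Iteration 2: edges from {n3} -> (n35, d=2).
Iteration 3: edges from {n35} -> (n14, d=3).
Iteration 4: no outgoing edges from {n14}; recursion stops.
SUM(d) = 0 + 1 + 2 + 3 = 6.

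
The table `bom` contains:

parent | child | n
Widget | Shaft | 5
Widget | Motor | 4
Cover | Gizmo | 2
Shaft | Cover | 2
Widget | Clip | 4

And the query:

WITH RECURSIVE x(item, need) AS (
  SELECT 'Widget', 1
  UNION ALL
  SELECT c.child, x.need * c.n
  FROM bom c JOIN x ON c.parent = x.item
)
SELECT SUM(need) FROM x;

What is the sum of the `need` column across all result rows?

44

Base: (Widget, need=1).
Iteration 1: components of {Widget} -> Clip = 1*4 = 4, Motor = 1*4 = 4, Shaft = 1*5 = 5.
Iteration 2: components of {Clip,Motor,Shaft} -> Cover = 5*2 = 10.
Iteration 3: components of {Cover} -> Gizmo = 10*2 = 20.
Iteration 4: no further components; recursion stops.
SUM(need) = 1 + 5 + 4 + 4 + 10 + 20 = 44.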